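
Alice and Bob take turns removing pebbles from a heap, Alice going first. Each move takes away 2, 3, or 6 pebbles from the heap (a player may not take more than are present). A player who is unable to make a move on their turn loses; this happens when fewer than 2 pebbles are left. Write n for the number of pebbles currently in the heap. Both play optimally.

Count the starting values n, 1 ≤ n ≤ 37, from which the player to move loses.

Positions with no move are L. A position that does have a move is losing for the player to move precisely when every available move leads to a winning position for the opponent. Fill in the labels:
n=0: no move → L
n=1: no move → L
n=2: W (go to 0, an L position)
n=3: W (go to 1, an L position)
n=4: W (go to 1, an L position)
n=5: L (options 3(W), 2(W) are all W)
n=6: W (go to 0, an L position)
n=7: W (go to 5, an L position)
n=8: W (go to 5, an L position)
n=9: L (options 7(W), 6(W), 3(W) are all W)
n=10: L (options 8(W), 7(W), 4(W) are all W)
n=11: W (go to 9, an L position)
n=12: W (go to 10, an L position)
n=13: W (go to 10, an L position)
n=14: L (options 12(W), 11(W), 8(W) are all W)
n=15: W (go to 9, an L position)
n=16: W (go to 14, an L position)
n=17: W (go to 14, an L position)
n=18: L (options 16(W), 15(W), 12(W) are all W)
n=19: L (options 17(W), 16(W), 13(W) are all W)
n=20: W (go to 18, an L position)
n=21: W (go to 19, an L position)
n=22: W (go to 19, an L position)
n=23: L (options 21(W), 20(W), 17(W) are all W)
n=24: W (go to 18, an L position)
n=25: W (go to 23, an L position)
n=26: W (go to 23, an L position)
n=27: L (options 25(W), 24(W), 21(W) are all W)
n=28: L (options 26(W), 25(W), 22(W) are all W)
n=29: W (go to 27, an L position)
n=30: W (go to 28, an L position)
n=31: W (go to 28, an L position)
n=32: L (options 30(W), 29(W), 26(W) are all W)
n=33: W (go to 27, an L position)
n=34: W (go to 32, an L position)
n=35: W (go to 32, an L position)
n=36: L (options 34(W), 33(W), 30(W) are all W)
n=37: L (options 35(W), 34(W), 31(W) are all W)
L entries with 1 ≤ n ≤ 37 (n=0 is outside the asked range and is not counted): n = 1, 5, 9, 10, 14, 18, 19, 23, 27, 28, 32, 36, 37; that makes 13.

13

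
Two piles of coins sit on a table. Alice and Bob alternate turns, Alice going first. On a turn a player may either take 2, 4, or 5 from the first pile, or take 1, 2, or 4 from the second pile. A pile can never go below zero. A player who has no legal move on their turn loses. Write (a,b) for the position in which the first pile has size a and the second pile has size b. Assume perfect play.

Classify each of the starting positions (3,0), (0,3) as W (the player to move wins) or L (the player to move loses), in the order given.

Work bottom-up. With no move the player to move loses. Otherwise the position is W if at least one move leads to an L position for the opponent, and L if every move leads to a W.
No move ever increases a pile, so every position that can arise here has a ≤ 3 and b ≤ 3; it is enough to label the cells with 0 ≤ a ≤ 3 and 0 ≤ b ≤ 3.
Every move lowers a or b (never raises either), so fill the grid row by row in increasing a, and left to right within a row: each cell's successors are then already labelled.
      b=0  b=1  b=2  b=3
a=0:    L    W    W    L
a=1:    L    W    W    L
a=2:    W    L    W    W
a=3:    W    L    W    W
Cells with no legal move (terminal, hence L): (0,0), (1,0).
The remaining L cells, each justified by listing all of its moves:
(0,3): only reaches (0,2)(W), (0,1)(W), all W → L
(1,3): only reaches (1,2)(W), (1,1)(W), all W → L
(2,1): only reaches (0,1)(W), (2,0)(W), all W → L
(3,1): only reaches (1,1)(W), (3,0)(W), all W → L
Every other cell has at least one move into one of the L cells above, so it is W.
(3,0): the move to (1,0) reaches an L cell, so W
(0,3): one of the L cells justified above, so L

(3,0): W, (0,3): L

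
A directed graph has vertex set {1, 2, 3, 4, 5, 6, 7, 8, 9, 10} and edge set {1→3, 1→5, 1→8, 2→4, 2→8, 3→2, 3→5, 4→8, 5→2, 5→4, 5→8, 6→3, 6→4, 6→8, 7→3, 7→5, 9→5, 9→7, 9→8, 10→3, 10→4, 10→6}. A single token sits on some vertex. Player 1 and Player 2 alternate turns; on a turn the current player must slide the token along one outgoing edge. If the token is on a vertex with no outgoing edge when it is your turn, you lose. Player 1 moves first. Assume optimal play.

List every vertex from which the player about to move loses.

Compute win/loss labels from the base case upward. A position with no move is L. Any other position is W if it can reach an L in one move, else L.
Every edge goes from a vertex to one that appears earlier in the order 8, 4, 2, 5, 3, 1, 7, 6, 10, 9, so processing vertices in that order labels each vertex after all of its successors.
8: no outgoing edge → L
4: →8(L), so W
2: →8(L), so W
5: →8(L), so W
3: →5(W), 2(W) — all W, so L
1: →3(L), so W
7: →3(L), so W
6: →3(L), so W
10: →3(L), so W
9: →8(L), so W
The losing starting vertices are exactly the entries labelled L in this table (2 of them).

3, 8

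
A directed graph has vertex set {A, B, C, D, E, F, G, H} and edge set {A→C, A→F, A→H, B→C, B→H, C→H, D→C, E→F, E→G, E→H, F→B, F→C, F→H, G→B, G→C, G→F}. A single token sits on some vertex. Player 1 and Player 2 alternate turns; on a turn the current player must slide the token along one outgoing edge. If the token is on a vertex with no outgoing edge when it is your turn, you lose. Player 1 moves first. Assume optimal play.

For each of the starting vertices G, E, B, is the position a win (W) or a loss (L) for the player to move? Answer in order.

G: L, E: W, B: W

Work bottom-up. With no move the player to move loses. Otherwise the position is W if at least one move leads to an L position for the opponent, and L if every move leads to a W.
Every edge goes from a vertex to one that appears earlier in the order H, C, B, F, G, A, E, D, so processing vertices in that order labels each vertex after all of its successors.
H: no outgoing edge → L
C: reaches L-position H → W
B: reaches L-position H → W
F: reaches L-position H → W
G: only reaches F(W), B(W), C(W), all W → L
A: reaches L-position H → W
E: reaches L-position G → W
D: only reaches C(W), which is W → L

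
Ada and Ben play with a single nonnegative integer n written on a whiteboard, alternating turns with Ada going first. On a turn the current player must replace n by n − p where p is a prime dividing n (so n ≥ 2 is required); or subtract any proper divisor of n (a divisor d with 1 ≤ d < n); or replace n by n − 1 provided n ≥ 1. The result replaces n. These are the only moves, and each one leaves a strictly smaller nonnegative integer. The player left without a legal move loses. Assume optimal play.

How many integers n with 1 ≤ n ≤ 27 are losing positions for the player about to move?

Positions with no move are L. A position that does have a move is losing for the player to move precisely when every available move leads to a winning position for the opponent. Fill in the labels:
n=0: no move → L
n=1: →0(L), so W
n=2: →0(L), so W
n=3: →0(L), so W
n=4: →2(W), 3(W) — all W, so L
n=5: →0(L), so W
n=6: →4(L), so W
n=7: →0(L), so W
n=8: →4(L), so W
n=9: →6(W), 8(W) — all W, so L
n=10: →9(L), so W
n=11: →0(L), so W
n=12: →9(L), so W
n=13: →0(L), so W
n=14: →7(W), 12(W), 13(W) — all W, so L
n=15: →14(L), so W
n=16: →14(L), so W
n=17: →0(L), so W
n=18: →9(L), so W
n=19: →0(L), so W
n=20: →10(W), 15(W), 16(W), 18(W), 19(W) — all W, so L
n=21: →14(L), so W
n=22: →20(L), so W
n=23: →0(L), so W
n=24: →20(L), so W
n=25: →20(L), so W
n=26: →13(W), 24(W), 25(W) — all W, so L
n=27: →26(L), so W
L entries with 1 ≤ n ≤ 27 (n=0 is outside the asked range and is not counted): n = 4, 9, 14, 20, 26; that makes 5.

5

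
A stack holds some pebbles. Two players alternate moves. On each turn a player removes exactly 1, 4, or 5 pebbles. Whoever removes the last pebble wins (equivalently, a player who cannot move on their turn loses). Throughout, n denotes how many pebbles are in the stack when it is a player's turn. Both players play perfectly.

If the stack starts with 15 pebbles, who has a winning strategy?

Compute win/loss labels from the base case upward. A position with no move is L. Any other position is W if it can reach an L in one move, else L.
n=0: no move → L
n=1: →0(L), so W
n=2: →1(W) only, which is W, so L
n=3: →2(L), so W
n=4: →0(L), so W
n=5: →0(L), so W
n=6: →2(L), so W
n=7: →2(L), so W
n=8: →7(W), 4(W), 3(W) — all W, so L
n=9: →8(L), so W
n=10: →9(W), 6(W), 5(W) — all W, so L
n=11: →10(L), so W
n=12: →8(L), so W
n=13: →8(L), so W
n=14: →10(L), so W
n=15: →10(L), so W
From 15 the player to move can remove 5, leaving 10, reaching an L position.

The first player wins.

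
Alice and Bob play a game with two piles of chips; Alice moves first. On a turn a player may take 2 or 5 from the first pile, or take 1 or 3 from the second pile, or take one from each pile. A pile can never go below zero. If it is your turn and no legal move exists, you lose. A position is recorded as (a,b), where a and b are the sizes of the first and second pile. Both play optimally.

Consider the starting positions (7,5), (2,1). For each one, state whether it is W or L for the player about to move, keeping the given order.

(7,5): L, (2,1): W

Build the W/L table. Terminal = L. A non-terminal position is W if it has a move to some L; otherwise it is L.
No move ever increases a pile, so every position that can arise here has a ≤ 7 and b ≤ 5; it is enough to label the cells with 0 ≤ a ≤ 7 and 0 ≤ b ≤ 5.
Every move lowers a or b (never raises either), so fill the grid row by row in increasing a, and left to right within a row: each cell's successors are then already labelled.
      b=0  b=1  b=2  b=3  b=4  b=5
a=0:    L    W    L    W    L    W
a=1:    L    W    L    W    L    W
a=2:    W    W    W    W    W    W
a=3:    W    L    W    L    W    L
a=4:    L    W    W    W    W    L
a=5:    W    W    W    W    W    W
a=6:    W    L    W    L    W    W
a=7:    L    W    W    W    W    L
Cells with no legal move (terminal, hence L): (0,0), (1,0).
The remaining L cells, each justified by listing all of its moves:
(0,2): →(0,1)(W) only, which is W, so L
(0,4): →(0,3)(W), (0,1)(W) — all W, so L
(1,2): →(1,1)(W), (0,1)(W) — all W, so L
(1,4): →(1,3)(W), (1,1)(W), (0,3)(W) — all W, so L
(3,1): →(1,1)(W), (3,0)(W), (2,0)(W) — all W, so L
(3,3): →(1,3)(W), (3,2)(W), (3,0)(W), (2,2)(W) — all W, so L
(3,5): →(1,5)(W), (3,4)(W), (3,2)(W), (2,4)(W) — all W, so L
(4,0): →(2,0)(W) only, which is W, so L
(4,5): →(2,5)(W), (4,4)(W), (4,2)(W), (3,4)(W) — all W, so L
(6,1): →(4,1)(W), (1,1)(W), (6,0)(W), (5,0)(W) — all W, so L
(6,3): →(4,3)(W), (1,3)(W), (6,2)(W), (6,0)(W), (5,2)(W) — all W, so L
(7,0): →(5,0)(W), (2,0)(W) — all W, so L
(7,5): →(5,5)(W), (2,5)(W), (7,4)(W), (7,2)(W), (6,4)(W) — all W, so L
Every other cell has at least one move into one of the L cells above, so it is W.
(7,5): one of the L cells justified above, so L
(2,1): the move to (1,0) reaches an L cell, so W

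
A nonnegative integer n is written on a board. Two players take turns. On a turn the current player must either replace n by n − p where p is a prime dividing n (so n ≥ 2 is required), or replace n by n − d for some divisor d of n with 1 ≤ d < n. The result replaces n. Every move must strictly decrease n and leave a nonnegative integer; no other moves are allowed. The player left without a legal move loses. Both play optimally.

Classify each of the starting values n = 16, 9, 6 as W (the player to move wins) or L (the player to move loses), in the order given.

Compute win/loss labels from the base case upward. A position with no move is L. Any other position is W if it can reach an L in one move, else L.
n=0: no move → L
n=1: no move → L
n=2: can move to 0, which is L ⇒ W
n=3: can move to 0, which is L ⇒ W
n=4: moves to 2(W), 3(W); every one is W ⇒ L
n=5: can move to 0, which is L ⇒ W
n=6: can move to 4, which is L ⇒ W
n=7: can move to 0, which is L ⇒ W
n=8: can move to 4, which is L ⇒ W
n=9: moves to 6(W), 8(W); every one is W ⇒ L
n=10: can move to 9, which is L ⇒ W
n=11: can move to 0, which is L ⇒ W
n=12: can move to 9, which is L ⇒ W
n=13: can move to 0, which is L ⇒ W
n=14: moves to 7(W), 12(W), 13(W); every one is W ⇒ L
n=15: can move to 14, which is L ⇒ W
n=16: can move to 14, which is L ⇒ W

16: W, 9: L, 6: W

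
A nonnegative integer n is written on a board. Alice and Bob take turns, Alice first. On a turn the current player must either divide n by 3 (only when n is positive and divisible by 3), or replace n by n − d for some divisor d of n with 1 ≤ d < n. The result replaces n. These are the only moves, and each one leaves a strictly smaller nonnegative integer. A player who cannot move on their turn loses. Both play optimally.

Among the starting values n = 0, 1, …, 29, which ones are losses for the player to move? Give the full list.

Label each position W (a win for the player to move) or L (a loss). A position with no legal move is L; any other position is W exactly when some move reaches an L, and L when every move reaches a W.
n=0: no move → L
n=1: no move → L
n=2: can move to 1, which is L ⇒ W
n=3: can move to 1, which is L ⇒ W
n=4: moves to 2(W), 3(W); every one is W ⇒ L
n=5: can move to 4, which is L ⇒ W
n=6: can move to 4, which is L ⇒ W
n=7: the only move is to 6(W), a W ⇒ L
n=8: can move to 4, which is L ⇒ W
n=9: moves to 3(W), 6(W), 8(W); every one is W ⇒ L
n=10: can move to 9, which is L ⇒ W
n=11: the only move is to 10(W), a W ⇒ L
n=12: can move to 4, which is L ⇒ W
n=13: the only move is to 12(W), a W ⇒ L
n=14: can move to 7, which is L ⇒ W
n=15: moves to 5(W), 10(W), 12(W), 14(W); every one is W ⇒ L
n=16: can move to 15, which is L ⇒ W
n=17: the only move is to 16(W), a W ⇒ L
n=18: can move to 9, which is L ⇒ W
n=19: the only move is to 18(W), a W ⇒ L
n=20: can move to 15, which is L ⇒ W
n=21: can move to 7, which is L ⇒ W
n=22: can move to 11, which is L ⇒ W
n=23: the only move is to 22(W), a W ⇒ L
n=24: can move to 23, which is L ⇒ W
n=25: moves to 20(W), 24(W); every one is W ⇒ L
n=26: can move to 13, which is L ⇒ W
n=27: can move to 9, which is L ⇒ W
n=28: moves to 14(W), 21(W), 24(W), 26(W), 27(W); every one is W ⇒ L
n=29: can move to 28, which is L ⇒ W
Reading off the rows marked L gives the requested list; there are 13 such values of n.

0, 1, 4, 7, 9, 11, 13, 15, 17, 19, 23, 25, 28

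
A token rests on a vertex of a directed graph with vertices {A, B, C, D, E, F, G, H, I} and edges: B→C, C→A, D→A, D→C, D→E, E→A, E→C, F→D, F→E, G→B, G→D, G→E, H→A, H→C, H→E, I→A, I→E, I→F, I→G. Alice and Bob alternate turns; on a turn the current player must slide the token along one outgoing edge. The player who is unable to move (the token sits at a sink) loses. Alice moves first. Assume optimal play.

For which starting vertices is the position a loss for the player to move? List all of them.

A, B, F

Label each position W (a win for the player to move) or L (a loss). A position with no legal move is L; any other position is W exactly when some move reaches an L, and L when every move reaches a W.
Every edge goes from a vertex to one that appears earlier in the order A, C, E, D, B, G, F, I, H, so processing vertices in that order labels each vertex after all of its successors.
A: no outgoing edge → L
C: reaches L-position A → W
E: reaches L-position A → W
D: reaches L-position A → W
B: only reaches C(W), which is W → L
G: reaches L-position B → W
F: only reaches D(W), E(W), all W → L
I: reaches L-position F → W
H: reaches L-position A → W
The losing starting vertices are exactly the entries labelled L in this table (3 of them).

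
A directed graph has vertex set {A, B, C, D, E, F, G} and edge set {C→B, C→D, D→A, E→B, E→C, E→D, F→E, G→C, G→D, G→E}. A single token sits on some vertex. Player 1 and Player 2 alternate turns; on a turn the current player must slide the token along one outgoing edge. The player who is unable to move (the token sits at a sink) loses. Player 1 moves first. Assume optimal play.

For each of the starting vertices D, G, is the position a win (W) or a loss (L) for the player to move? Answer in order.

Build the W/L table. Terminal = L. A non-terminal position is W if it has a move to some L; otherwise it is L.
Every edge goes from a vertex to one that appears earlier in the order A, B, D, C, E, G, F, so processing vertices in that order labels each vertex after all of its successors.
A: no outgoing edge → L
B: no outgoing edge → L
D: →A(L), so W
C: →B(L), so W
E: →B(L), so W
G: →E(W), C(W), D(W) — all W, so L
F: →E(W) only, which is W, so L

D: W, G: L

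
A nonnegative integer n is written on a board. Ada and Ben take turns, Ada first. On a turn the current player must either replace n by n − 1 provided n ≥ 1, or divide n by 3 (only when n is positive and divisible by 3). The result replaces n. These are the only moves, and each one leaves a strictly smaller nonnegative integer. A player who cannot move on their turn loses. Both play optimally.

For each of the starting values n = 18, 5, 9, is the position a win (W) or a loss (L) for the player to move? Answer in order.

Classify positions by backward induction: terminal positions (no move available) are L. From any other position, the mover wins iff some move reaches an L.
n=0: no move → L
n=1: W (go to 0, an L position)
n=2: L (sole option 1(W) is W)
n=3: W (go to 2, an L position)
n=4: L (sole option 3(W) is W)
n=5: W (go to 4, an L position)
n=6: W (go to 2, an L position)
n=7: L (sole option 6(W) is W)
n=8: W (go to 7, an L position)
n=9: L (options 3(W), 8(W) are all W)
n=10: W (go to 9, an L position)
n=11: L (sole option 10(W) is W)
n=12: W (go to 4, an L position)
n=13: L (sole option 12(W) is W)
n=14: W (go to 13, an L position)
n=15: L (options 5(W), 14(W) are all W)
n=16: W (go to 15, an L position)
n=17: L (sole option 16(W) is W)
n=18: W (go to 17, an L position)

18: W, 5: W, 9: L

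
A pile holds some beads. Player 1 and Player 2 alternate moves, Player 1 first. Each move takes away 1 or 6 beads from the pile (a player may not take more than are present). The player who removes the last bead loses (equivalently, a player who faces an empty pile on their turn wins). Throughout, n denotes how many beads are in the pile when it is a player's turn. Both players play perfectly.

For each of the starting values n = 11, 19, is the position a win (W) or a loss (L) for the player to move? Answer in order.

Classify positions by backward induction: terminal positions (no move available) are W. From any other position, the mover wins iff some move reaches an L.
n=0: no move; the opponent has just taken the last bead and therefore loses → W
n=1: L (sole option 0(W) is W)
n=2: W (go to 1, an L position)
n=3: L (sole option 2(W) is W)
n=4: W (go to 3, an L position)
n=5: L (sole option 4(W) is W)
n=6: W (go to 5, an L position)
n=7: W (go to 1, an L position)
n=8: L (options 7(W), 2(W) are all W)
n=9: W (go to 8, an L position)
n=10: L (options 9(W), 4(W) are all W)
n=11: W (go to 10, an L position)
n=12: L (options 11(W), 6(W) are all W)
n=13: W (go to 12, an L position)
n=14: W (go to 8, an L position)
n=15: L (options 14(W), 9(W) are all W)
n=16: W (go to 15, an L position)
n=17: L (options 16(W), 11(W) are all W)
n=18: W (go to 17, an L position)
n=19: L (options 18(W), 13(W) are all W)

11: W, 19: L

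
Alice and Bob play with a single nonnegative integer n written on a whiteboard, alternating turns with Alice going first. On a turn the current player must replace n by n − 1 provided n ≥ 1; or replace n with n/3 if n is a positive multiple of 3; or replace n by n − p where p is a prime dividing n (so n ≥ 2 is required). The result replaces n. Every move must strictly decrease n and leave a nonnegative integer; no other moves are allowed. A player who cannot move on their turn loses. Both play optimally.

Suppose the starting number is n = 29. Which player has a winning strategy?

Alice wins.

Use the standard recursion: the mover loses at a terminal position; elsewhere, the mover wins exactly when some move hands the opponent an L position.
n=0: no move → L
n=1: W (go to 0, an L position)
n=2: W (go to 0, an L position)
n=3: W (go to 0, an L position)
n=4: L (options 2(W), 3(W) are all W)
n=5: W (go to 0, an L position)
n=6: W (go to 4, an L position)
n=7: W (go to 0, an L position)
n=8: L (options 6(W), 7(W) are all W)
n=9: W (go to 8, an L position)
n=10: W (go to 8, an L position)
n=11: W (go to 0, an L position)
n=12: W (go to 4, an L position)
n=13: W (go to 0, an L position)
n=14: L (options 7(W), 12(W), 13(W) are all W)
n=15: W (go to 14, an L position)
n=16: W (go to 14, an L position)
n=17: W (go to 0, an L position)
n=18: L (options 6(W), 15(W), 16(W), 17(W) are all W)
n=19: W (go to 0, an L position)
n=20: W (go to 18, an L position)
n=21: W (go to 14, an L position)
n=22: L (options 11(W), 20(W), 21(W) are all W)
n=23: W (go to 0, an L position)
n=24: W (go to 8, an L position)
n=25: L (options 20(W), 24(W) are all W)
n=26: W (go to 25, an L position)
n=27: L (options 9(W), 24(W), 26(W) are all W)
n=28: W (go to 27, an L position)
n=29: W (go to 0, an L position)
The starting position 29 is W: Alice should move to 0, handing over an L position.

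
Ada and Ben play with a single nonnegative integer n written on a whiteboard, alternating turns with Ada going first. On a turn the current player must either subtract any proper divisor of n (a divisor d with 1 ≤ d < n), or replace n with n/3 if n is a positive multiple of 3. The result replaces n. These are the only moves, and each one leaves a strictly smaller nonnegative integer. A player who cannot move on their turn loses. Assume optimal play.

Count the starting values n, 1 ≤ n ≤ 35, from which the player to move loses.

Classify positions by backward induction: terminal positions (no move available) are L. From any other position, the mover wins iff some move reaches an L.
n=0: no move → L
n=1: no move → L
n=2: reaches L-position 1 → W
n=3: reaches L-position 1 → W
n=4: only reaches 2(W), 3(W), all W → L
n=5: reaches L-position 4 → W
n=6: reaches L-position 4 → W
n=7: only reaches 6(W), which is W → L
n=8: reaches L-position 4 → W
n=9: only reaches 3(W), 6(W), 8(W), all W → L
n=10: reaches L-position 9 → W
n=11: only reaches 10(W), which is W → L
n=12: reaches L-position 4 → W
n=13: only reaches 12(W), which is W → L
n=14: reaches L-position 7 → W
n=15: only reaches 5(W), 10(W), 12(W), 14(W), all W → L
n=16: reaches L-position 15 → W
n=17: only reaches 16(W), which is W → L
n=18: reaches L-position 9 → W
n=19: only reaches 18(W), which is W → L
n=20: reaches L-position 15 → W
n=21: reaches L-position 7 → W
n=22: reaches L-position 11 → W
n=23: only reaches 22(W), which is W → L
n=24: reaches L-position 23 → W
n=25: only reaches 20(W), 24(W), all W → L
n=26: reaches L-position 13 → W
n=27: reaches L-position 9 → W
n=28: only reaches 14(W), 21(W), 24(W), 26(W), 27(W), all W → L
n=29: reaches L-position 28 → W
n=30: reaches L-position 15 → W
n=31: only reaches 30(W), which is W → L
n=32: reaches L-position 28 → W
n=33: reaches L-position 11 → W
n=34: reaches L-position 17 → W
n=35: reaches L-position 28 → W
L entries with 1 ≤ n ≤ 35 (n=0 is outside the asked range and is not counted): n = 1, 4, 7, 9, 11, 13, 15, 17, 19, 23, 25, 28, 31; that makes 13.

13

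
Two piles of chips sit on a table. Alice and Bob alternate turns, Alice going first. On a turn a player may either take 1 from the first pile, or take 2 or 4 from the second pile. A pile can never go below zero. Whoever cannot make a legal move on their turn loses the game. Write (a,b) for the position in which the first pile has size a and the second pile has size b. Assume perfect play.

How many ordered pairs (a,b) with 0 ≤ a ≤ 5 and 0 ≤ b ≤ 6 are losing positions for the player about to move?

Build the W/L table. Terminal = L. A non-terminal position is W if it has a move to some L; otherwise it is L.
Every move lowers a or b (never raises either), so fill the grid row by row in increasing a, and left to right within a row: each cell's successors are then already labelled.
      b=0  b=1  b=2  b=3  b=4  b=5  b=6
a=0:    L    L    W    W    W    W    L
a=1:    W    W    L    L    W    W    W
a=2:    L    L    W    W    W    W    L
a=3:    W    W    L    L    W    W    W
a=4:    L    L    W    W    W    W    L
a=5:    W    W    L    L    W    W    W
Cells with no legal move (terminal, hence L): (0,0), (0,1).
The remaining L cells, each justified by listing all of its moves:
(0,6): moves to (0,4)(W), (0,2)(W); every one is W ⇒ L
(1,2): moves to (0,2)(W), (1,0)(W); every one is W ⇒ L
(1,3): moves to (0,3)(W), (1,1)(W); every one is W ⇒ L
(2,0): the only move is to (1,0)(W), a W ⇒ L
(2,1): the only move is to (1,1)(W), a W ⇒ L
(2,6): moves to (1,6)(W), (2,4)(W), (2,2)(W); every one is W ⇒ L
(3,2): moves to (2,2)(W), (3,0)(W); every one is W ⇒ L
(3,3): moves to (2,3)(W), (3,1)(W); every one is W ⇒ L
(4,0): the only move is to (3,0)(W), a W ⇒ L
(4,1): the only move is to (3,1)(W), a W ⇒ L
(4,6): moves to (3,6)(W), (4,4)(W), (4,2)(W); every one is W ⇒ L
(5,2): moves to (4,2)(W), (5,0)(W); every one is W ⇒ L
(5,3): moves to (4,3)(W), (5,1)(W); every one is W ⇒ L
Every other cell has at least one move into one of the L cells above, so it is W.
L cells per row: a=0: 3, a=1: 2, a=2: 3, a=3: 2, a=4: 3, a=5: 2; total 15.

15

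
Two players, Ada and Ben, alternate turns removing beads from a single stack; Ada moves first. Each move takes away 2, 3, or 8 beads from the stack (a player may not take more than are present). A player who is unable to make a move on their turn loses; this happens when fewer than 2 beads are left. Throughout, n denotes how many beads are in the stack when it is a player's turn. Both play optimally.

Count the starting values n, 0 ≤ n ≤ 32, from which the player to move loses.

14

Work bottom-up. With no move the player to move loses. Otherwise the position is W if at least one move leads to an L position for the opponent, and L if every move leads to a W.
n=0: no move → L
n=1: no move → L
n=2: can move to 0, which is L ⇒ W
n=3: can move to 1, which is L ⇒ W
n=4: can move to 1, which is L ⇒ W
n=5: moves to 3(W), 2(W); every one is W ⇒ L
n=6: moves to 4(W), 3(W); every one is W ⇒ L
n=7: can move to 5, which is L ⇒ W
n=8: can move to 6, which is L ⇒ W
n=9: can move to 6, which is L ⇒ W
n=10: moves to 8(W), 7(W), 2(W); every one is W ⇒ L
n=11: moves to 9(W), 8(W), 3(W); every one is W ⇒ L
n=12: can move to 10, which is L ⇒ W
n=13: can move to 11, which is L ⇒ W
n=14: can move to 11, which is L ⇒ W
n=15: moves to 13(W), 12(W), 7(W); every one is W ⇒ L
n=16: moves to 14(W), 13(W), 8(W); every one is W ⇒ L
n=17: can move to 15, which is L ⇒ W
n=18: can move to 16, which is L ⇒ W
n=19: can move to 16, which is L ⇒ W
n=20: moves to 18(W), 17(W), 12(W); every one is W ⇒ L
n=21: moves to 19(W), 18(W), 13(W); every one is W ⇒ L
n=22: can move to 20, which is L ⇒ W
n=23: can move to 21, which is L ⇒ W
n=24: can move to 21, which is L ⇒ W
n=25: moves to 23(W), 22(W), 17(W); every one is W ⇒ L
n=26: moves to 24(W), 23(W), 18(W); every one is W ⇒ L
n=27: can move to 25, which is L ⇒ W
n=28: can move to 26, which is L ⇒ W
n=29: can move to 26, which is L ⇒ W
n=30: moves to 28(W), 27(W), 22(W); every one is W ⇒ L
n=31: moves to 29(W), 28(W), 23(W); every one is W ⇒ L
n=32: can move to 30, which is L ⇒ W
L entries with 0 ≤ n ≤ 32: n = 0, 1, 5, 6, 10, 11, 15, 16, 20, 21, 25, 26, 30, 31; that makes 14.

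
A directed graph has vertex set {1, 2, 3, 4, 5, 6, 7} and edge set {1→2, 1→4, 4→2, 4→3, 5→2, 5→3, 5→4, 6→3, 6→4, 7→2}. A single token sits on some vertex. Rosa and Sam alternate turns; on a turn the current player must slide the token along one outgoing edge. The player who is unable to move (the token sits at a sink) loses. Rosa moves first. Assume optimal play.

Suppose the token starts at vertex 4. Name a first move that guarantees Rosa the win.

Label each position W (a win for the player to move) or L (a loss). A position with no legal move is L; any other position is W exactly when some move reaches an L, and L when every move reaches a W.
Every edge goes from a vertex to one that appears earlier in the order 3, 2, 4, 6, 5, 7, 1, so processing vertices in that order labels each vertex after all of its successors.
3: no outgoing edge → L
2: no outgoing edge → L
4: reaches L-position 2 → W
6: reaches L-position 3 → W
5: reaches L-position 2 → W
7: reaches L-position 2 → W
1: reaches L-position 2 → W
From 4, the L positions reachable in one move are: 2, 3. Any move reaching one of these is winning.

Move to 2.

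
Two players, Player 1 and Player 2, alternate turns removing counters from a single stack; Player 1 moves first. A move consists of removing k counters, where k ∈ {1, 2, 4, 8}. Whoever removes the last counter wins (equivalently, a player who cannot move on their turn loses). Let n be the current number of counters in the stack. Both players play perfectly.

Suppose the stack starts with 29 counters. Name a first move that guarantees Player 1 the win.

Remove 2, leaving 27.

Positions with no move are L. A position that does have a move is losing for the player to move precisely when every available move leads to a winning position for the opponent. Fill in the labels:
n=0: no move → L
n=1: W (go to 0, an L position)
n=2: W (go to 0, an L position)
n=3: L (options 2(W), 1(W) are all W)
n=4: W (go to 3, an L position)
n=5: W (go to 3, an L position)
n=6: L (options 5(W), 4(W), 2(W) are all W)
n=7: W (go to 6, an L position)
n=8: W (go to 6, an L position)
n=9: L (options 8(W), 7(W), 5(W), 1(W) are all W)
n=10: W (go to 9, an L position)
n=11: W (go to 9, an L position)
n=12: L (options 11(W), 10(W), 8(W), 4(W) are all W)
n=13: W (go to 12, an L position)
n=14: W (go to 12, an L position)
n=15: L (options 14(W), 13(W), 11(W), 7(W) are all W)
n=16: W (go to 15, an L position)
n=17: W (go to 15, an L position)
n=18: L (options 17(W), 16(W), 14(W), 10(W) are all W)
n=19: W (go to 18, an L position)
n=20: W (go to 18, an L position)
n=21: L (options 20(W), 19(W), 17(W), 13(W) are all W)
n=22: W (go to 21, an L position)
n=23: W (go to 21, an L position)
n=24: L (options 23(W), 22(W), 20(W), 16(W) are all W)
n=25: W (go to 24, an L position)
n=26: W (go to 24, an L position)
n=27: L (options 26(W), 25(W), 23(W), 19(W) are all W)
n=28: W (go to 27, an L position)
n=29: W (go to 27, an L position)
From 29, the L positions reachable in one move are: 27, 21. Any move reaching one of these is winning.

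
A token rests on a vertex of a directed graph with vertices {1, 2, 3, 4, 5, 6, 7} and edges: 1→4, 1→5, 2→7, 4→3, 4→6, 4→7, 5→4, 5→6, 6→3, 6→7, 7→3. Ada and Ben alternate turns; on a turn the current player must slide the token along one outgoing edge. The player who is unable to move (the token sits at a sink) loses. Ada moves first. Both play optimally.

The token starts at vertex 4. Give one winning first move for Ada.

Move to 3.

Use the standard recursion: the mover loses at a terminal position; elsewhere, the mover wins exactly when some move hands the opponent an L position.
Every edge goes from a vertex to one that appears earlier in the order 3, 7, 6, 2, 4, 5, 1, so processing vertices in that order labels each vertex after all of its successors.
3: no outgoing edge → L
7: →3(L), so W
6: →3(L), so W
2: →7(W) only, which is W, so L
4: →3(L), so W
5: →4(W), 6(W) — all W, so L
1: →5(L), so W
From 4, the L positions reachable in one move are: 3.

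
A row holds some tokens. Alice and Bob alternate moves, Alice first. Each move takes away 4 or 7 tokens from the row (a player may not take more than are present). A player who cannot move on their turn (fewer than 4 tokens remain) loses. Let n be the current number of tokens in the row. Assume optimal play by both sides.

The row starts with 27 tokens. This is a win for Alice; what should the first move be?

Compute win/loss labels from the base case upward. A position with no move is L. Any other position is W if it can reach an L in one move, else L.
n=0: no move → L
n=1: no move → L
n=2: no move → L
n=3: no move → L
n=4: reaches L-position 0 → W
n=5: reaches L-position 1 → W
n=6: reaches L-position 2 → W
n=7: reaches L-position 3 → W
n=8: reaches L-position 1 → W
n=9: reaches L-position 2 → W
n=10: reaches L-position 3 → W
n=11: only reaches 7(W), 4(W), all W → L
n=12: only reaches 8(W), 5(W), all W → L
n=13: only reaches 9(W), 6(W), all W → L
n=14: only reaches 10(W), 7(W), all W → L
n=15: reaches L-position 11 → W
n=16: reaches L-position 12 → W
n=17: reaches L-position 13 → W
n=18: reaches L-position 14 → W
n=19: reaches L-position 12 → W
n=20: reaches L-position 13 → W
n=21: reaches L-position 14 → W
n=22: only reaches 18(W), 15(W), all W → L
n=23: only reaches 19(W), 16(W), all W → L
n=24: only reaches 20(W), 17(W), all W → L
n=25: only reaches 21(W), 18(W), all W → L
n=26: reaches L-position 22 → W
n=27: reaches L-position 23 → W
From 27, the L positions reachable in one move are: 23.

Remove 4, leaving 23.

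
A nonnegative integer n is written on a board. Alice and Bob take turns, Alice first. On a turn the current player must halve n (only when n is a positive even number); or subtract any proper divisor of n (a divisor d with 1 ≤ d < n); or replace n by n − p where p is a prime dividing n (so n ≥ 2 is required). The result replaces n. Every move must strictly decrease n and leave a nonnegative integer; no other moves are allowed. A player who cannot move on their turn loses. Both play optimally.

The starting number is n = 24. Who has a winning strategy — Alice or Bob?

Build the W/L table. Terminal = L. A non-terminal position is W if it has a move to some L; otherwise it is L.
n=0: no move → L
n=1: no move → L
n=2: W (go to 0, an L position)
n=3: W (go to 0, an L position)
n=4: L (options 2(W), 3(W) are all W)
n=5: W (go to 0, an L position)
n=6: W (go to 4, an L position)
n=7: W (go to 0, an L position)
n=8: W (go to 4, an L position)
n=9: L (options 6(W), 8(W) are all W)
n=10: W (go to 9, an L position)
n=11: W (go to 0, an L position)
n=12: W (go to 9, an L position)
n=13: W (go to 0, an L position)
n=14: L (options 7(W), 12(W), 13(W) are all W)
n=15: W (go to 14, an L position)
n=16: W (go to 14, an L position)
n=17: W (go to 0, an L position)
n=18: W (go to 9, an L position)
n=19: W (go to 0, an L position)
n=20: L (options 10(W), 15(W), 16(W), 18(W), 19(W) are all W)
n=21: W (go to 14, an L position)
n=22: W (go to 20, an L position)
n=23: W (go to 0, an L position)
n=24: W (go to 20, an L position)
From 24 Alice can move to 20, reaching an L position.

Alice wins.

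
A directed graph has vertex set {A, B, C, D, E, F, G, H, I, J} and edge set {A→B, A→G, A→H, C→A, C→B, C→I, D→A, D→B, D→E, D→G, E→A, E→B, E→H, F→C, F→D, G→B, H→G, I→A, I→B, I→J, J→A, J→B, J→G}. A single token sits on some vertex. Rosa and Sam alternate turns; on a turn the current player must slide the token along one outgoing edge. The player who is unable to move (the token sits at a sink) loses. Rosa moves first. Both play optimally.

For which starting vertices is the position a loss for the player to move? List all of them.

B, F, H

Classify positions by backward induction: terminal positions (no move available) are L. From any other position, the mover wins iff some move reaches an L.
Every edge goes from a vertex to one that appears earlier in the order B, G, H, A, J, I, E, D, C, F, so processing vertices in that order labels each vertex after all of its successors.
B: no outgoing edge → L
G: →B(L), so W
H: →G(W) only, which is W, so L
A: →H(L), so W
J: →B(L), so W
I: →B(L), so W
E: →H(L), so W
D: →B(L), so W
C: →B(L), so W
F: →C(W), D(W) — all W, so L
Reading off the rows marked L gives the requested list; there are 3 such vertices.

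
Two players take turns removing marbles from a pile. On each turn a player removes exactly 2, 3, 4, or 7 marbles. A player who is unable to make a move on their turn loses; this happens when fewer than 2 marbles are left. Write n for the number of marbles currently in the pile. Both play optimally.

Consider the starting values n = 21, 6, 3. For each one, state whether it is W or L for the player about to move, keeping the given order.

21: W, 6: L, 3: W

Compute win/loss labels from the base case upward. A position with no move is L. Any other position is W if it can reach an L in one move, else L.
n=0: no move → L
n=1: no move → L
n=2: W (go to 0, an L position)
n=3: W (go to 1, an L position)
n=4: W (go to 1, an L position)
n=5: W (go to 1, an L position)
n=6: L (options 4(W), 3(W), 2(W) are all W)
n=7: W (go to 0, an L position)
n=8: W (go to 6, an L position)
n=9: W (go to 6, an L position)
n=10: W (go to 6, an L position)
n=11: L (options 9(W), 8(W), 7(W), 4(W) are all W)
n=12: L (options 10(W), 9(W), 8(W), 5(W) are all W)
n=13: W (go to 11, an L position)
n=14: W (go to 12, an L position)
n=15: W (go to 12, an L position)
n=16: W (go to 12, an L position)
n=17: L (options 15(W), 14(W), 13(W), 10(W) are all W)
n=18: W (go to 11, an L position)
n=19: W (go to 17, an L position)
n=20: W (go to 17, an L position)
n=21: W (go to 17, an L position)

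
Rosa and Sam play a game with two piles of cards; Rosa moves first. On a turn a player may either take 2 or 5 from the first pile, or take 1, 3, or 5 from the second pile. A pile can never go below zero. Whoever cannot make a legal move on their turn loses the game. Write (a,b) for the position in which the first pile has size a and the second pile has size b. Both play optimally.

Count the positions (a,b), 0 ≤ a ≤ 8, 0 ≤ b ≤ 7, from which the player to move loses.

Classify positions by backward induction: terminal positions (no move available) are L. From any other position, the mover wins iff some move reaches an L.
Every move lowers a or b (never raises either), so fill the grid row by row in increasing a, and left to right within a row: each cell's successors are then already labelled.
      b=0  b=1  b=2  b=3  b=4  b=5  b=6  b=7
a=0:    L    W    L    W    L    W    L    W
a=1:    L    W    L    W    L    W    L    W
a=2:    W    L    W    L    W    L    W    L
a=3:    W    L    W    L    W    L    W    L
a=4:    L    W    L    W    L    W    L    W
a=5:    W    W    W    W    W    W    W    W
a=6:    W    L    W    L    W    L    W    L
a=7:    L    W    L    W    L    W    L    W
a=8:    L    W    L    W    L    W    L    W
Cells with no legal move (terminal, hence L): (0,0), (1,0).
The remaining L cells, each justified by listing all of its moves:
(0,2): the only move is to (0,1)(W), a W ⇒ L
(0,4): moves to (0,3)(W), (0,1)(W); every one is W ⇒ L
(0,6): moves to (0,5)(W), (0,3)(W), (0,1)(W); every one is W ⇒ L
(1,2): the only move is to (1,1)(W), a W ⇒ L
(1,4): moves to (1,3)(W), (1,1)(W); every one is W ⇒ L
(1,6): moves to (1,5)(W), (1,3)(W), (1,1)(W); every one is W ⇒ L
(2,1): moves to (0,1)(W), (2,0)(W); every one is W ⇒ L
(2,3): moves to (0,3)(W), (2,2)(W), (2,0)(W); every one is W ⇒ L
(2,5): moves to (0,5)(W), (2,4)(W), (2,2)(W), (2,0)(W); every one is W ⇒ L
(2,7): moves to (0,7)(W), (2,6)(W), (2,4)(W), (2,2)(W); every one is W ⇒ L
(3,1): moves to (1,1)(W), (3,0)(W); every one is W ⇒ L
(3,3): moves to (1,3)(W), (3,2)(W), (3,0)(W); every one is W ⇒ L
(3,5): moves to (1,5)(W), (3,4)(W), (3,2)(W), (3,0)(W); every one is W ⇒ L
(3,7): moves to (1,7)(W), (3,6)(W), (3,4)(W), (3,2)(W); every one is W ⇒ L
(4,0): the only move is to (2,0)(W), a W ⇒ L
(4,2): moves to (2,2)(W), (4,1)(W); every one is W ⇒ L
(4,4): moves to (2,4)(W), (4,3)(W), (4,1)(W); every one is W ⇒ L
(4,6): moves to (2,6)(W), (4,5)(W), (4,3)(W), (4,1)(W); every one is W ⇒ L
(6,1): moves to (4,1)(W), (1,1)(W), (6,0)(W); every one is W ⇒ L
(6,3): moves to (4,3)(W), (1,3)(W), (6,2)(W), (6,0)(W); every one is W ⇒ L
(6,5): moves to (4,5)(W), (1,5)(W), (6,4)(W), (6,2)(W), (6,0)(W); every one is W ⇒ L
(6,7): moves to (4,7)(W), (1,7)(W), (6,6)(W), (6,4)(W), (6,2)(W); every one is W ⇒ L
(7,0): moves to (5,0)(W), (2,0)(W); every one is W ⇒ L
(7,2): moves to (5,2)(W), (2,2)(W), (7,1)(W); every one is W ⇒ L
(7,4): moves to (5,4)(W), (2,4)(W), (7,3)(W), (7,1)(W); every one is W ⇒ L
(7,6): moves to (5,6)(W), (2,6)(W), (7,5)(W), (7,3)(W), (7,1)(W); every one is W ⇒ L
(8,0): moves to (6,0)(W), (3,0)(W); every one is W ⇒ L
(8,2): moves to (6,2)(W), (3,2)(W), (8,1)(W); every one is W ⇒ L
(8,4): moves to (6,4)(W), (3,4)(W), (8,3)(W), (8,1)(W); every one is W ⇒ L
(8,6): moves to (6,6)(W), (3,6)(W), (8,5)(W), (8,3)(W), (8,1)(W); every one is W ⇒ L
Every other cell has at least one move into one of the L cells above, so it is W.
L cells per row: a=0: 4, a=1: 4, a=2: 4, a=3: 4, a=4: 4, a=5: 0, a=6: 4, a=7: 4, a=8: 4; total 32.

32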